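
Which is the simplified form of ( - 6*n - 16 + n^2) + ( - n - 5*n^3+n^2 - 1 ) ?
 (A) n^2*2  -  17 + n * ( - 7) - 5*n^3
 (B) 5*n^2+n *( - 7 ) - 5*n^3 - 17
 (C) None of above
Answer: A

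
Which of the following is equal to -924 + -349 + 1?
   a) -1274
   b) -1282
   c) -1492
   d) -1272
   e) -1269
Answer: d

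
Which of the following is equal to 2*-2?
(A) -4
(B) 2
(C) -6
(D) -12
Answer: A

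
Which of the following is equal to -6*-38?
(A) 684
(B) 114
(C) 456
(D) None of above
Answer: D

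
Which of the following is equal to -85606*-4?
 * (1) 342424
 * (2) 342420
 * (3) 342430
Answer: 1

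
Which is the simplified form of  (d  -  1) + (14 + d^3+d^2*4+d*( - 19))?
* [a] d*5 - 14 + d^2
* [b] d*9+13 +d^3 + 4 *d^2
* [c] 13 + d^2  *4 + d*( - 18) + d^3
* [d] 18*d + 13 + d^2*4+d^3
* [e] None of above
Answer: c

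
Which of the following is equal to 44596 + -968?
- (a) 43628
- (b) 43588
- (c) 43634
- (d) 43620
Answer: a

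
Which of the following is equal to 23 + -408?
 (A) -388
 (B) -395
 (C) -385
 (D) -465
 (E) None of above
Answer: C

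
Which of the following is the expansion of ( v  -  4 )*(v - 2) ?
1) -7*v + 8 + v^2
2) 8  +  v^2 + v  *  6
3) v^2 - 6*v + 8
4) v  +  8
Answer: 3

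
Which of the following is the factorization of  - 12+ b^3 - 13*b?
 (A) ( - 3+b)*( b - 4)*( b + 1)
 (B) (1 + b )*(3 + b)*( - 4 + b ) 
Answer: B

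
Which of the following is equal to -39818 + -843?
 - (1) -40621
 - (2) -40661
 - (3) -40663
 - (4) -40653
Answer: 2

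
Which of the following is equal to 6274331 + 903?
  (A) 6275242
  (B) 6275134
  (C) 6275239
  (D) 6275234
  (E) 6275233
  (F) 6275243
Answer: D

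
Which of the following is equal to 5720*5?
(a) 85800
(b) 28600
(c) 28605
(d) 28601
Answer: b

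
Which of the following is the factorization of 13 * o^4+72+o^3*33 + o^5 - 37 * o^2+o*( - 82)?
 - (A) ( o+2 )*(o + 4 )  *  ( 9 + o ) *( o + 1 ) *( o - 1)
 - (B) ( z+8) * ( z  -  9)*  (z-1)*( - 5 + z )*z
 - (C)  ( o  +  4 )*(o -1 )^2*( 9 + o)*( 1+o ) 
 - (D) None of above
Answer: D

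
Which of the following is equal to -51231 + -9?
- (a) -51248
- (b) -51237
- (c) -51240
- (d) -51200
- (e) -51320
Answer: c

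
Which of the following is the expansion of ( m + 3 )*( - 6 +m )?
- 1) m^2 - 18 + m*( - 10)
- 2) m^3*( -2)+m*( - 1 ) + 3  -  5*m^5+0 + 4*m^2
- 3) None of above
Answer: 3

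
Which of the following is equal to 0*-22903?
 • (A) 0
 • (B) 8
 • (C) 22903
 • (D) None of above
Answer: A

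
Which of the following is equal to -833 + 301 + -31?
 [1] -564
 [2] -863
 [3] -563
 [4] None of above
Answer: 3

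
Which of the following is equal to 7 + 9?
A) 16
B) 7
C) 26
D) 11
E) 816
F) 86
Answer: A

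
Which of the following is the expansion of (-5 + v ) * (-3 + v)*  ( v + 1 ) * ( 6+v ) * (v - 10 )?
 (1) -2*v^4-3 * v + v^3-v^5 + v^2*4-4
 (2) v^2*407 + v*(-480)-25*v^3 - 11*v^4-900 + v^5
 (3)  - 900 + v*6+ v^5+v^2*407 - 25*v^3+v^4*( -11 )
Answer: 2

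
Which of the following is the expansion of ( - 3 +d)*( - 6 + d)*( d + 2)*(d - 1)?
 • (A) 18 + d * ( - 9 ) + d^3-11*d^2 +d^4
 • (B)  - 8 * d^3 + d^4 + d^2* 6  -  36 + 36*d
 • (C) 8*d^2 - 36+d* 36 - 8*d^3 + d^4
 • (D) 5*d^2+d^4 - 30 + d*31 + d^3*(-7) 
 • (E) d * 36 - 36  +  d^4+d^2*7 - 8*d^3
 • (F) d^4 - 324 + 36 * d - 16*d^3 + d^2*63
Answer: E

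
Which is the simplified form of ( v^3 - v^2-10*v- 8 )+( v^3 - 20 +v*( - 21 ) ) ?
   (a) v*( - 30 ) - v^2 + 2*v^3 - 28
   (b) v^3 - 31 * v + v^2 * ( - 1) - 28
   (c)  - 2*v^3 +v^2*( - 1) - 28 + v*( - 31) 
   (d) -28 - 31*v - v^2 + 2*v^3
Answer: d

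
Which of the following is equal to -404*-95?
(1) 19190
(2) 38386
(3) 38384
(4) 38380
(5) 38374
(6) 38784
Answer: 4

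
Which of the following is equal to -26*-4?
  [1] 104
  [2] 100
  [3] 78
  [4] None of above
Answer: 1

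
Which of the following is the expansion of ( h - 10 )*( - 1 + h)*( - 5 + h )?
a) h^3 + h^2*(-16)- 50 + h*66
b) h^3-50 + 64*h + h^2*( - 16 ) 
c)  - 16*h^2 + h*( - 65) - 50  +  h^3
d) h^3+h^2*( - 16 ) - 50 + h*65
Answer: d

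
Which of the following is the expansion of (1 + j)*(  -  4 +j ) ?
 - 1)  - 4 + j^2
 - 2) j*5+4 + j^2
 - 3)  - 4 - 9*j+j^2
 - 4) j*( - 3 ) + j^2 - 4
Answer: 4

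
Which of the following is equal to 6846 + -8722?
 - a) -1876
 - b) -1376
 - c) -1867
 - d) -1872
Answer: a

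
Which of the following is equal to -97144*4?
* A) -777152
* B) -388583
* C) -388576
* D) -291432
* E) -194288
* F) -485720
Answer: C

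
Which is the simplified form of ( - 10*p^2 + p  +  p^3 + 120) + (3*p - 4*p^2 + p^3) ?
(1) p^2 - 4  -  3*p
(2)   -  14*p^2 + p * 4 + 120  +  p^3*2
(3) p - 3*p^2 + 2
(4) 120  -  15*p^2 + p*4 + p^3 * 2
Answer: 2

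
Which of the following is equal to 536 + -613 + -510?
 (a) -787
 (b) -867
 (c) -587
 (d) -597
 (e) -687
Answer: c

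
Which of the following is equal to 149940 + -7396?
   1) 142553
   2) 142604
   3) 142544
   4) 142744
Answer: 3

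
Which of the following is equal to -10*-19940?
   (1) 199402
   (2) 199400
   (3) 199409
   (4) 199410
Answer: 2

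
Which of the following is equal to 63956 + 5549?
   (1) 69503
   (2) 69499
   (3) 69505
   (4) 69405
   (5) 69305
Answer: 3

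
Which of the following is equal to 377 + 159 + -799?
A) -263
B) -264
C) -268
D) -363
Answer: A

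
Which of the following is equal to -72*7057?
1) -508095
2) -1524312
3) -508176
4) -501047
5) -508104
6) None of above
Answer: 5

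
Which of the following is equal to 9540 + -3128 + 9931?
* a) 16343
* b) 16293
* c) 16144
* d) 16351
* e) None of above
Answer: a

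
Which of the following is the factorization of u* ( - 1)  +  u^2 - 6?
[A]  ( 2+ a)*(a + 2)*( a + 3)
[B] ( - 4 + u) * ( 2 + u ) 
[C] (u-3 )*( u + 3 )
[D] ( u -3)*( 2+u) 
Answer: D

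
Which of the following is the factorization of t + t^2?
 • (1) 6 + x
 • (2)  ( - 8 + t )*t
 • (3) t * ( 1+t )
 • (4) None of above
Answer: 3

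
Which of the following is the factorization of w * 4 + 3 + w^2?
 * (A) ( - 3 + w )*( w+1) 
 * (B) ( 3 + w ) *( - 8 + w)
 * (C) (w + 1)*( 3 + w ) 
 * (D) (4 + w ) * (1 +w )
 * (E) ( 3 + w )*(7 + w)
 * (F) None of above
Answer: C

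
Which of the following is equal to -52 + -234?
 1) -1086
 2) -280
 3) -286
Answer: 3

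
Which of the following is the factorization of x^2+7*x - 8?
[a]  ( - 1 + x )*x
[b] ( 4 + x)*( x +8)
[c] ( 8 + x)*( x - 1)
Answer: c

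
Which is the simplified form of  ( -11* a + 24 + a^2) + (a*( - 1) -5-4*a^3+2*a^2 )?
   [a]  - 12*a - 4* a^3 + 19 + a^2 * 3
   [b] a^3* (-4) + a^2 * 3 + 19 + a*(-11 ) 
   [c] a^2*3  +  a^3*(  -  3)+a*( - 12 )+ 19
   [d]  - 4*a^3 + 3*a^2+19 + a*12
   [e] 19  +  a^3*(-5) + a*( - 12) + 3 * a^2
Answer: a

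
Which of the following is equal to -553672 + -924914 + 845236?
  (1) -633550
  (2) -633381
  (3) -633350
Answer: 3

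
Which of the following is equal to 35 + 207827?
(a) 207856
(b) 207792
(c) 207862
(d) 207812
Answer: c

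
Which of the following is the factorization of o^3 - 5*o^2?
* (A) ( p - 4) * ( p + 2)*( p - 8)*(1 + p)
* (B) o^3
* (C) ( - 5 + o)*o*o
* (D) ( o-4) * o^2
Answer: C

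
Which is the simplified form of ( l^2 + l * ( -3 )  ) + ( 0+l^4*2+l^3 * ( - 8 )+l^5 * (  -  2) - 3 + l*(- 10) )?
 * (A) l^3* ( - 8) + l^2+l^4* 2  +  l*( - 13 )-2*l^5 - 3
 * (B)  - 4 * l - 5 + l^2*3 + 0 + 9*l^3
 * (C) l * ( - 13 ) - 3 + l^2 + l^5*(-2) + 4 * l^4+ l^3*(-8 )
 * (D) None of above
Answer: A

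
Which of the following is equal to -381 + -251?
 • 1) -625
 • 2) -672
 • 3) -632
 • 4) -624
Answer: 3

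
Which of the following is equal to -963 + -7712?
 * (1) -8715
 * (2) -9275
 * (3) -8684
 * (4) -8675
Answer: 4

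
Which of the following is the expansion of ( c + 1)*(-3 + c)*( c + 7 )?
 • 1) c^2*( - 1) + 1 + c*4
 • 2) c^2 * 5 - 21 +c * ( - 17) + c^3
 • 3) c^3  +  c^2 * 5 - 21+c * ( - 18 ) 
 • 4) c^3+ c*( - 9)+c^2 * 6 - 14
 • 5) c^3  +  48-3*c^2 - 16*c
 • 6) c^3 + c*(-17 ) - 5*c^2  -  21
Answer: 2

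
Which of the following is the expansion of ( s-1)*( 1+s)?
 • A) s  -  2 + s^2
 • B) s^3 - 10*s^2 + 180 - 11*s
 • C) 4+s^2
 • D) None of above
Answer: D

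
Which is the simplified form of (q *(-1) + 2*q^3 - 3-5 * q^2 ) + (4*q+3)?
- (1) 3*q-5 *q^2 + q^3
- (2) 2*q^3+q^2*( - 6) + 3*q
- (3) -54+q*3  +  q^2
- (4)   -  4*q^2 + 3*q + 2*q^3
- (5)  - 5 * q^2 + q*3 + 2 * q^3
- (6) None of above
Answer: 5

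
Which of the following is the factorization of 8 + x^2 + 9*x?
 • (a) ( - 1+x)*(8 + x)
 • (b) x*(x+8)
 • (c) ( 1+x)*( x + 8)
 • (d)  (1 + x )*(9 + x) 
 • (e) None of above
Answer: c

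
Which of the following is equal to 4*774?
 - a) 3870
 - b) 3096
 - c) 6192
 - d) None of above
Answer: b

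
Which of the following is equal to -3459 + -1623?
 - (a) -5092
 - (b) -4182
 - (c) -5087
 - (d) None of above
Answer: d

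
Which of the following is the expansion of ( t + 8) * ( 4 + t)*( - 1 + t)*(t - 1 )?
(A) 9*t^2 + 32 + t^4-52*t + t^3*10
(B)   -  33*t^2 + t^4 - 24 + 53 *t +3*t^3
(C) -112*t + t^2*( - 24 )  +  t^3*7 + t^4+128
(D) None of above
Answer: A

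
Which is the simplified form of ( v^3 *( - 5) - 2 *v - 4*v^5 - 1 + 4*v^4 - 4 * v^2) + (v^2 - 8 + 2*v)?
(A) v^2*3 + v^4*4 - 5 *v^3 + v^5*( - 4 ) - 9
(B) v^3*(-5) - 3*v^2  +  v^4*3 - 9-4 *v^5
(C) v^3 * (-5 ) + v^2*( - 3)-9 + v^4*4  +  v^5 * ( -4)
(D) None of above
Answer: C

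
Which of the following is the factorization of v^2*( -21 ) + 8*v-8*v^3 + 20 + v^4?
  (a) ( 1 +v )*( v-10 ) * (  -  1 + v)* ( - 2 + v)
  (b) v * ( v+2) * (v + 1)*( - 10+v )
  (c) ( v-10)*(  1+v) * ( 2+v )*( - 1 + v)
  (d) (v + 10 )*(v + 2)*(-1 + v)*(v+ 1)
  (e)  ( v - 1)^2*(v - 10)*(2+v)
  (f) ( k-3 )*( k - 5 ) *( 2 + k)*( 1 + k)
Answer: c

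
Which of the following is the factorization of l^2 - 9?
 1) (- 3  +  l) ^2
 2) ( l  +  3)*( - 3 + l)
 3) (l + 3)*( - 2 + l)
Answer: 2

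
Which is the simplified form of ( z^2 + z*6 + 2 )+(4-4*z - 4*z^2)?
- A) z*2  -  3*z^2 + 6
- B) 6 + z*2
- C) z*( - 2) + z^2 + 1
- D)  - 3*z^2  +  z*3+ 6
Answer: A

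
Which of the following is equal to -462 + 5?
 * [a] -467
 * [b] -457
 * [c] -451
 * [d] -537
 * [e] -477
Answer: b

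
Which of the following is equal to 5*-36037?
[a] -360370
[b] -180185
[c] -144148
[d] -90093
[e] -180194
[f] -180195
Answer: b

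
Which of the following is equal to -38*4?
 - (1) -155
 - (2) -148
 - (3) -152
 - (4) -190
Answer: 3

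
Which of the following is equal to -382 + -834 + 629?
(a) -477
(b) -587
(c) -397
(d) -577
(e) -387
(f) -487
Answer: b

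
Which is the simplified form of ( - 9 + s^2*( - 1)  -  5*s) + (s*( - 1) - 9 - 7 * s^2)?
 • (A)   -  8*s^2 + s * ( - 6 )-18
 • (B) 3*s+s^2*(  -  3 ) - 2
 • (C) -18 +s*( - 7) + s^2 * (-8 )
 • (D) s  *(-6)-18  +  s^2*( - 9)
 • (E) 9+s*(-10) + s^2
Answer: A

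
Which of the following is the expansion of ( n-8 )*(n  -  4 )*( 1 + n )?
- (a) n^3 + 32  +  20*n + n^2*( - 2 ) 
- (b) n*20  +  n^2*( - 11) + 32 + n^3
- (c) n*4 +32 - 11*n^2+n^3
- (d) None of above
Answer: b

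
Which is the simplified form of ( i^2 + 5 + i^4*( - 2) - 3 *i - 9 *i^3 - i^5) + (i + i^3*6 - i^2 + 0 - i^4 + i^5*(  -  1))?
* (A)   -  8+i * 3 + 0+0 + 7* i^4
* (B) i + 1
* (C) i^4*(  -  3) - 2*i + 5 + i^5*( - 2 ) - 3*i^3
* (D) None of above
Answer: C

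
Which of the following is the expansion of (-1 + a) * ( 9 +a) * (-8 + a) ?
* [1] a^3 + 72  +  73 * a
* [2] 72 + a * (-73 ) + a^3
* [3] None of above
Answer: 2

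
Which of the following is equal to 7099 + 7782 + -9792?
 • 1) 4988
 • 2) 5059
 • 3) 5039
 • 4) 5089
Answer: 4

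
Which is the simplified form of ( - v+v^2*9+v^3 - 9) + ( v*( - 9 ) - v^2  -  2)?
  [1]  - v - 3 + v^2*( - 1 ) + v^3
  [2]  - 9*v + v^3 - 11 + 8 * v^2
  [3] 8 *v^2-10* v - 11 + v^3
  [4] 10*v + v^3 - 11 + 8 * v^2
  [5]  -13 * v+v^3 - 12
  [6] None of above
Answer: 3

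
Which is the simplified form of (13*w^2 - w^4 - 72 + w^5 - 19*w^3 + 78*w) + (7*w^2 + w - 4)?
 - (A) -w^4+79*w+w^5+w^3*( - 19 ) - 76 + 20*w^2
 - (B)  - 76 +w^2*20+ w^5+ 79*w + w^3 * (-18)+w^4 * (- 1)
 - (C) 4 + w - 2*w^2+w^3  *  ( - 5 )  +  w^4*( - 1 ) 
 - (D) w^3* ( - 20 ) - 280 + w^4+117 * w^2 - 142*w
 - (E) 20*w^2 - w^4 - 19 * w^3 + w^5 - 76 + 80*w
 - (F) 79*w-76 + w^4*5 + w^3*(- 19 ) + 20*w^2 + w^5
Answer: A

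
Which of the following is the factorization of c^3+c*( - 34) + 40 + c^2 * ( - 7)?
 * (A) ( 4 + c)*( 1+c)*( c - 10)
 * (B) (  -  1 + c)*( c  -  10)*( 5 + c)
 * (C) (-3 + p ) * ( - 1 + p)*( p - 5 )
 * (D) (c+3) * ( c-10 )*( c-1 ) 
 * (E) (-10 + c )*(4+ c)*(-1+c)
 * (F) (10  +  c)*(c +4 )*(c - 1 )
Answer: E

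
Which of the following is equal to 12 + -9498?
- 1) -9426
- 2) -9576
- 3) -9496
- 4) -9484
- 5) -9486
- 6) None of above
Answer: 5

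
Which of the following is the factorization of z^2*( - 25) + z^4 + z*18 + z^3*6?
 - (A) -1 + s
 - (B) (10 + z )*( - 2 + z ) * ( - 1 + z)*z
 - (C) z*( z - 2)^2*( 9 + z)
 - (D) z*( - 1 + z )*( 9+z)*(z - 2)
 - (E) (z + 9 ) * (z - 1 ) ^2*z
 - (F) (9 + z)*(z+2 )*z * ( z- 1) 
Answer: D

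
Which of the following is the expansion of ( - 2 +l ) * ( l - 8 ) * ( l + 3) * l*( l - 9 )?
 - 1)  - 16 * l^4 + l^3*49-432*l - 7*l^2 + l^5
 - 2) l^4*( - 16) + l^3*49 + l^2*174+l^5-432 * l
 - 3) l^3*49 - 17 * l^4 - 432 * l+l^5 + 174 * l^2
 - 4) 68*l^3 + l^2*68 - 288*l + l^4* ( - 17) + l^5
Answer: 2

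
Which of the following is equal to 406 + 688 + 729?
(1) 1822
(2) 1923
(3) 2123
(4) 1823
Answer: 4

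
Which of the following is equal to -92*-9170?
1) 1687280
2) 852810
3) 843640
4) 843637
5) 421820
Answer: 3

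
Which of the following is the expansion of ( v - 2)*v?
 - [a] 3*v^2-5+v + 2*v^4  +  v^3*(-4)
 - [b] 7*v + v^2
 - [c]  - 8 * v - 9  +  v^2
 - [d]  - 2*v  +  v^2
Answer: d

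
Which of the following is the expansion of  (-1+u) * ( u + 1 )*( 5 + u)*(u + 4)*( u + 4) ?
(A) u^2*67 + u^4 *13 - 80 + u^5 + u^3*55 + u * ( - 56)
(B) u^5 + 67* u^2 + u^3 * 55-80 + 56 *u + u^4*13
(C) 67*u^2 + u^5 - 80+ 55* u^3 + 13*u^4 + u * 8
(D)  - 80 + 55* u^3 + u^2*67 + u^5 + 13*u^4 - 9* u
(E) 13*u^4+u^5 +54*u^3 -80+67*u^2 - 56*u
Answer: A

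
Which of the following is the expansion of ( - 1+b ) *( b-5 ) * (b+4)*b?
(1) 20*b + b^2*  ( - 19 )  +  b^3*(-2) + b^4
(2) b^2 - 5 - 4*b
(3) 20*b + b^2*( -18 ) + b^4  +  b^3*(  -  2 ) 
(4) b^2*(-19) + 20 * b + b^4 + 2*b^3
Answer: 1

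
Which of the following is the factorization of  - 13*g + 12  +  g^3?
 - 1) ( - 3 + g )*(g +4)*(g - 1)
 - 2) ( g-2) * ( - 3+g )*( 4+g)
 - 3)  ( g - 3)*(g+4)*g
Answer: 1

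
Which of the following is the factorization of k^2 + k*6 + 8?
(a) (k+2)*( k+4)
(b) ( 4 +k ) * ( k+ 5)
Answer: a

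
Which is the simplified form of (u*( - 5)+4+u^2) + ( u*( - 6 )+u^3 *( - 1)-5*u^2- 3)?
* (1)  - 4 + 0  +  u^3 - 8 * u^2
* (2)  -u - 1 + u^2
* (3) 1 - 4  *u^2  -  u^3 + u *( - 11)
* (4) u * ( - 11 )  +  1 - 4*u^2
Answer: 3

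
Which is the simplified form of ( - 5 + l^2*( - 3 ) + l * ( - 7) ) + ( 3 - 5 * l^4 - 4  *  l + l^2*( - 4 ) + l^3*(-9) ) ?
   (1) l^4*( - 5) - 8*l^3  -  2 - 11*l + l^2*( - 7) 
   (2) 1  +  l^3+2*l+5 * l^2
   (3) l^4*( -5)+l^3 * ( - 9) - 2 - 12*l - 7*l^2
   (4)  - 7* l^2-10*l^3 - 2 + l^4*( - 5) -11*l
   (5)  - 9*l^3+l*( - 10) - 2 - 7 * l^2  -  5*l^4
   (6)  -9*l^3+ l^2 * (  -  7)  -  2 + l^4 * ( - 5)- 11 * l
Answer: 6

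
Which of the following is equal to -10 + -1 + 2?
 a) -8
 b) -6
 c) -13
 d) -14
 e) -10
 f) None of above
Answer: f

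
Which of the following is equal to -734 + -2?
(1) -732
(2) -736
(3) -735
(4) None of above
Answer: 2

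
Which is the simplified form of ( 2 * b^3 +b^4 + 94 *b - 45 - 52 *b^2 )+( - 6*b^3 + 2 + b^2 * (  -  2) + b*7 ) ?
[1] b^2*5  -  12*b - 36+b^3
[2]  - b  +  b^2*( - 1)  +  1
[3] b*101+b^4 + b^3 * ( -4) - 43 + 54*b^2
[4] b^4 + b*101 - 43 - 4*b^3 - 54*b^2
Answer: 4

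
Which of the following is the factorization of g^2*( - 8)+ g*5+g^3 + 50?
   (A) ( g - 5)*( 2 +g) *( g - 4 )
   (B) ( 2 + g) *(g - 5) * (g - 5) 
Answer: B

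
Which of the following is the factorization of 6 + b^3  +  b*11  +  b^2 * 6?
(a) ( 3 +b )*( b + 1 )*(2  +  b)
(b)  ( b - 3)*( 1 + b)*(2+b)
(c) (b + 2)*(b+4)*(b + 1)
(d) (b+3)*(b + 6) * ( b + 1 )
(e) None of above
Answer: a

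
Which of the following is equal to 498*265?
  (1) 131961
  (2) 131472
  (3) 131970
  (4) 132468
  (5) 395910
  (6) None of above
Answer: 3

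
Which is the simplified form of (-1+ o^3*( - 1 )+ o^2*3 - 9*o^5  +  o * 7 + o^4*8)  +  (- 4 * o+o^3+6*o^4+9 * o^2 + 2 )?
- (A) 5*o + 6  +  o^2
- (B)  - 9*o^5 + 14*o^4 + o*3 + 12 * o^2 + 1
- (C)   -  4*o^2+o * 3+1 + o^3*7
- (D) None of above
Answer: B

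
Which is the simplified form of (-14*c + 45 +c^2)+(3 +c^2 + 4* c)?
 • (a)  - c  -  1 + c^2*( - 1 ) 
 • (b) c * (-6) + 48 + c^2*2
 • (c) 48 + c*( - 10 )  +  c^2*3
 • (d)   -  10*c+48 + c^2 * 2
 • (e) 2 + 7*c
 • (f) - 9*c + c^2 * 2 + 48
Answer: d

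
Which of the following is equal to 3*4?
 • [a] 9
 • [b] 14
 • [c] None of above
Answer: c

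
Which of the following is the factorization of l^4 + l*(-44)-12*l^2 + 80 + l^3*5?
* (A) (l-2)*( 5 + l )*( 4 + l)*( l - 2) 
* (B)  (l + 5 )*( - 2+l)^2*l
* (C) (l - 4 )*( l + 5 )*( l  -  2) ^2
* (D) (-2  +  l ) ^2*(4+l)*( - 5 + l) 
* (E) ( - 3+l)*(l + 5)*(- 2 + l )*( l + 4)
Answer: A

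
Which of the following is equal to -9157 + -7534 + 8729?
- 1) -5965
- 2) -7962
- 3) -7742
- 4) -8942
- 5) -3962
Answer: 2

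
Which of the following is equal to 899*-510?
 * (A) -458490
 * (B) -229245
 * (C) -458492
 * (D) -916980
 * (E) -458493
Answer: A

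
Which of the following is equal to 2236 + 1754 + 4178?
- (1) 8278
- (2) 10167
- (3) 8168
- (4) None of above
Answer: 3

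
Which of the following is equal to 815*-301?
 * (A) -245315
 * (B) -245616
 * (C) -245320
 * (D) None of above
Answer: A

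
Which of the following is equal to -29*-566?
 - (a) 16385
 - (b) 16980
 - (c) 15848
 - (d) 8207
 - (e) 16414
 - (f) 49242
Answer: e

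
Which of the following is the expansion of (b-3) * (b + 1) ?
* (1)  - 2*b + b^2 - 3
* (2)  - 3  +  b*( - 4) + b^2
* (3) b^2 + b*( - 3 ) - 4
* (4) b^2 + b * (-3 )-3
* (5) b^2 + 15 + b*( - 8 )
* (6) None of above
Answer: 1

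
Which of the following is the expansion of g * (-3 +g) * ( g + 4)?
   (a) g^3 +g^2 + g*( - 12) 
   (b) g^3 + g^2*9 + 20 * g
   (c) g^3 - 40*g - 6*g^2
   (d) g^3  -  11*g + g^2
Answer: a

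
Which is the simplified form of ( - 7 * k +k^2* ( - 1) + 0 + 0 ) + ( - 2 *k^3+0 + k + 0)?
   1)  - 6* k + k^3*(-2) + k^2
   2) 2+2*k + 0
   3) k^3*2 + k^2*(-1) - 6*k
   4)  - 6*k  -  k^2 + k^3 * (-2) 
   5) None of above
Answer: 4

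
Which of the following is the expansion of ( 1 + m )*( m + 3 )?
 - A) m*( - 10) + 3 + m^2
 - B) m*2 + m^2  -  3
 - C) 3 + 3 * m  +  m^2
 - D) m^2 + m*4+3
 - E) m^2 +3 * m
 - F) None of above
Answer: D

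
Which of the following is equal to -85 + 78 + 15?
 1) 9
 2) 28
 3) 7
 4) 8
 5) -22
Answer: 4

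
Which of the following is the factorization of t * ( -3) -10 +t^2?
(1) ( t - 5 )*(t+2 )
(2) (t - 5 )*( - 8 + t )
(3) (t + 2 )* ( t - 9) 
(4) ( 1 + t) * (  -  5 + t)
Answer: 1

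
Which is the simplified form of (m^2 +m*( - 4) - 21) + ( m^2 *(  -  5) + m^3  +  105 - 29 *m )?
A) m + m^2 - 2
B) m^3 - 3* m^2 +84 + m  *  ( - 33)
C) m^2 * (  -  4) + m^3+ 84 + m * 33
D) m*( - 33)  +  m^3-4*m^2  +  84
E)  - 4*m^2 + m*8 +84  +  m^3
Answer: D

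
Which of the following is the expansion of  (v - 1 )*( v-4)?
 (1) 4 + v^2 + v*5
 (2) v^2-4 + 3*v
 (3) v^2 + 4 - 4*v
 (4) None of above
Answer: 4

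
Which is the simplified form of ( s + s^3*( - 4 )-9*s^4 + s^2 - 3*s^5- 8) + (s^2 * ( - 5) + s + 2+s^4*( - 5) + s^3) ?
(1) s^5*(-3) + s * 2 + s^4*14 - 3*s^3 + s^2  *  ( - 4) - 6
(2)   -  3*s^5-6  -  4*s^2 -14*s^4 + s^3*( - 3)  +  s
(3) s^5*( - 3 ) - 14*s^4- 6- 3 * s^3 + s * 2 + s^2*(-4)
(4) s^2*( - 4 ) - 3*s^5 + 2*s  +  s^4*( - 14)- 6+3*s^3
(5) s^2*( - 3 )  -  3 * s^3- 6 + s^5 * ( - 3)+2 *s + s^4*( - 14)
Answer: 3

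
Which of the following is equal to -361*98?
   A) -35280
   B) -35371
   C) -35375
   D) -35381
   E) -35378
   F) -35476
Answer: E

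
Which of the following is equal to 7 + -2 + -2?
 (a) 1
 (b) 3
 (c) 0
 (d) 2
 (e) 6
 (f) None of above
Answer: b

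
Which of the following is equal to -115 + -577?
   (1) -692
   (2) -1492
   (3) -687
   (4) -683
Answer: 1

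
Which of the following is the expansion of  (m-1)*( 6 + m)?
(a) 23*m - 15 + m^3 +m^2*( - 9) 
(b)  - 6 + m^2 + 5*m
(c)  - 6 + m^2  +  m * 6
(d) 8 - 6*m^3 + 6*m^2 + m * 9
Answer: b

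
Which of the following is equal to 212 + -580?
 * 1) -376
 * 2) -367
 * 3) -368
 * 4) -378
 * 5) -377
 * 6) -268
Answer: 3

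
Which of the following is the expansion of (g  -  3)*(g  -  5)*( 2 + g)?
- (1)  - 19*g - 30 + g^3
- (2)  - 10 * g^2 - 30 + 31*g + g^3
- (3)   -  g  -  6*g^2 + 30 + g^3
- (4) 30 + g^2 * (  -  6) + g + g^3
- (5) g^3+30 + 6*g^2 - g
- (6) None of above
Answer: 3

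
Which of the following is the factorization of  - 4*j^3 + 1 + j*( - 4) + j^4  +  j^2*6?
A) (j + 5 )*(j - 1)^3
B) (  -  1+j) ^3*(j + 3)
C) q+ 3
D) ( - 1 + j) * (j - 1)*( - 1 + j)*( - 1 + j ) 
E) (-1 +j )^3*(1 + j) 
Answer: D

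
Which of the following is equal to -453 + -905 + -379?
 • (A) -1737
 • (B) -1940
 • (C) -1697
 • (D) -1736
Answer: A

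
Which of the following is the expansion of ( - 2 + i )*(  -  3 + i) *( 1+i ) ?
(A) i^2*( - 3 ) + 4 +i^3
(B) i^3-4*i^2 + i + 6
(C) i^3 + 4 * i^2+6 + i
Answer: B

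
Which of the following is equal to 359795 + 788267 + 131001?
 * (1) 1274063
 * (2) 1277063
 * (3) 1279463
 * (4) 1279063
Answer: 4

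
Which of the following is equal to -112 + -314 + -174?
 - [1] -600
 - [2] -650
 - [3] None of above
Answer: 1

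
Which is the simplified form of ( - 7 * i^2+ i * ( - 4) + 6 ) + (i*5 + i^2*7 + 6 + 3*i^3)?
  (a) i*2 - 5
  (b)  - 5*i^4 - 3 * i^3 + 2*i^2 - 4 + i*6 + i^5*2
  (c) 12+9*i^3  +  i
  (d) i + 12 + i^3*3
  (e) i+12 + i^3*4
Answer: d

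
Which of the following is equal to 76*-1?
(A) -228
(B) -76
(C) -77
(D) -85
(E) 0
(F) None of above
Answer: B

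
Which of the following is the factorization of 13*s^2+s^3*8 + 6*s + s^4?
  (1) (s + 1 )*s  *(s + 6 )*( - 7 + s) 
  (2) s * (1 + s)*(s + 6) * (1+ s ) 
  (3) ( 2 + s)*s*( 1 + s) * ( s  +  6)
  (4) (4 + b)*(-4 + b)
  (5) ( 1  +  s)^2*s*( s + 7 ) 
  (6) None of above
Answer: 2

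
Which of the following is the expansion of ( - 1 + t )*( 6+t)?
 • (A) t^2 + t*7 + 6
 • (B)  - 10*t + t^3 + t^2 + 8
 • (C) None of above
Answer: C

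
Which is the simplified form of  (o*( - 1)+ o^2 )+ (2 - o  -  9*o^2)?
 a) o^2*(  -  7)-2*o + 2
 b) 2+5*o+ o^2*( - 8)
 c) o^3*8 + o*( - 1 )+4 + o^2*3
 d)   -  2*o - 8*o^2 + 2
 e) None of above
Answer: d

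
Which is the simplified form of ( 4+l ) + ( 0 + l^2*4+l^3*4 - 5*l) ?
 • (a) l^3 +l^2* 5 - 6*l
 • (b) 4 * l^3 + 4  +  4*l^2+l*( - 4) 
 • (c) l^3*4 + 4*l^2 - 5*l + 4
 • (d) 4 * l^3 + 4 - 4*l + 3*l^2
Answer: b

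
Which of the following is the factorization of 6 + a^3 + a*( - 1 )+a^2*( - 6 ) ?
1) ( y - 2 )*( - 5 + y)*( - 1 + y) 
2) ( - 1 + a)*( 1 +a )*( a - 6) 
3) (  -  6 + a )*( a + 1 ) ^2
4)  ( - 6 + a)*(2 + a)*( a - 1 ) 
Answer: 2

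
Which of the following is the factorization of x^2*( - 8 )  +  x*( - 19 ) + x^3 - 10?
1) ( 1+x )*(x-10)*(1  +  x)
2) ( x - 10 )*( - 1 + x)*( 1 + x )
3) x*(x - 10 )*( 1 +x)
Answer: 1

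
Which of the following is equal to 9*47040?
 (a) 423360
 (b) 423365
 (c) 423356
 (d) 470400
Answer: a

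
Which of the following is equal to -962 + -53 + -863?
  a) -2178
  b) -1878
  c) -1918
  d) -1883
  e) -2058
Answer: b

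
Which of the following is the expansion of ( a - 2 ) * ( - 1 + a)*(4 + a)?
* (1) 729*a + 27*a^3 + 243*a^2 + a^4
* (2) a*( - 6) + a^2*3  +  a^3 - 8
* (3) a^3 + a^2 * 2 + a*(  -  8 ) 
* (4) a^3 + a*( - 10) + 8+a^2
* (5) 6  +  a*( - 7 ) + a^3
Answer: 4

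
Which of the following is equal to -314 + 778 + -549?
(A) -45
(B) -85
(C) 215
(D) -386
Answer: B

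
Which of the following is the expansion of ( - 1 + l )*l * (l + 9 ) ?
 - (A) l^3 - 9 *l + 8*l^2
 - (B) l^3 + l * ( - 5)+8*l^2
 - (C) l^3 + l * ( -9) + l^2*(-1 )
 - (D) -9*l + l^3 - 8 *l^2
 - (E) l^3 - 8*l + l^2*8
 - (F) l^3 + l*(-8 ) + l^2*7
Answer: A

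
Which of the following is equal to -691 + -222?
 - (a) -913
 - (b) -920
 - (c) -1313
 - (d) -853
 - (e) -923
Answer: a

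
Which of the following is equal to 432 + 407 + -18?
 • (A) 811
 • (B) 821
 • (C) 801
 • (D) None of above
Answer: B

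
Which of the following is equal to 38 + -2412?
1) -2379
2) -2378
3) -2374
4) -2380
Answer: 3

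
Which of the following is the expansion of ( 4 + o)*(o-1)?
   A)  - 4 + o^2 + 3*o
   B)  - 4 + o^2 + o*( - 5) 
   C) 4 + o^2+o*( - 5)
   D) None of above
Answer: A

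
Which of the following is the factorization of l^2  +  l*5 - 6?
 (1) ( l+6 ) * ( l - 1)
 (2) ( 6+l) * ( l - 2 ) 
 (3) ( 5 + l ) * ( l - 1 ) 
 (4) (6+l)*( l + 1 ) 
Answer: 1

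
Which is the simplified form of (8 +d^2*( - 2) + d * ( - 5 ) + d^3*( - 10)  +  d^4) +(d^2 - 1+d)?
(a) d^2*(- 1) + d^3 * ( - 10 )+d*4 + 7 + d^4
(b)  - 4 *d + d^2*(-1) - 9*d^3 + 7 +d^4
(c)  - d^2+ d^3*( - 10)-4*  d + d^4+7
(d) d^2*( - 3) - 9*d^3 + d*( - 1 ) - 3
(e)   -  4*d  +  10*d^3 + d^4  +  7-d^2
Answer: c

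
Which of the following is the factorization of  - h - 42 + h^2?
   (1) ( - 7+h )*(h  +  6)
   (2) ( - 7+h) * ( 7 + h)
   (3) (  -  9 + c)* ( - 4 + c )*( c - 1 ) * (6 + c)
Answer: 1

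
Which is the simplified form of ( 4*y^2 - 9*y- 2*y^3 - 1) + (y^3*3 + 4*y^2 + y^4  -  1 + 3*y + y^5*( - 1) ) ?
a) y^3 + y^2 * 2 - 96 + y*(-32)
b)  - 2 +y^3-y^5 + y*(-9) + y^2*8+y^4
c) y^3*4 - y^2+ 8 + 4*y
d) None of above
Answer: d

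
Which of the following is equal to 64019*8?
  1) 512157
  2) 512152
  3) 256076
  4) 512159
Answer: 2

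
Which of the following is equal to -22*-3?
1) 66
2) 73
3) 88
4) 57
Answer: 1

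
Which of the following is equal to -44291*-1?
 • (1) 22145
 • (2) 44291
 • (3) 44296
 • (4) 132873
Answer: 2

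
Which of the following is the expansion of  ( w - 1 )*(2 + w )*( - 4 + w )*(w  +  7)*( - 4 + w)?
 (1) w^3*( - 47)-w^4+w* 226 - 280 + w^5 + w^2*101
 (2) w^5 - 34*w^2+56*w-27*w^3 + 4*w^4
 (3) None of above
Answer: 3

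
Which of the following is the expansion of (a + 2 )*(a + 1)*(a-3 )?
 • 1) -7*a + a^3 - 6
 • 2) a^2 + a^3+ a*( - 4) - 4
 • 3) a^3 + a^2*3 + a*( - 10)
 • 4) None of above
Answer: 1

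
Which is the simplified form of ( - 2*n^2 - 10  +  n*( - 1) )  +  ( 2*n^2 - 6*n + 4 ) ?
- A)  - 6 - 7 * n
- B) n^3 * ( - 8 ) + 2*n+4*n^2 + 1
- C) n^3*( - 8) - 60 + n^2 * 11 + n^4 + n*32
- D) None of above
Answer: A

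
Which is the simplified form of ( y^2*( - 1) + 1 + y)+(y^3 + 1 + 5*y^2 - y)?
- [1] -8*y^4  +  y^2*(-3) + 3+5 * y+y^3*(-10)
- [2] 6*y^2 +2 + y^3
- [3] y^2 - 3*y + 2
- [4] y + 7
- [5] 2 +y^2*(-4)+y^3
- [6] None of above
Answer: 6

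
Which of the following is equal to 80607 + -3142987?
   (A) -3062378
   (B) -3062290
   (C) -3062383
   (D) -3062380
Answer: D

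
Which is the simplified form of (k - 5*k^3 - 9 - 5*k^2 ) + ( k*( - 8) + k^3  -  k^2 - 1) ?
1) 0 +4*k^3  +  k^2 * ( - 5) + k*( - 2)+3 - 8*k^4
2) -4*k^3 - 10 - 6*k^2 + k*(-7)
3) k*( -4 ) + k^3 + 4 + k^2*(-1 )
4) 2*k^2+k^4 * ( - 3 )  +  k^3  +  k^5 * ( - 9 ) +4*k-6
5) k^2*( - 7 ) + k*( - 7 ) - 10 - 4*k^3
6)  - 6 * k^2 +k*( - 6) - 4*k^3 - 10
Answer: 2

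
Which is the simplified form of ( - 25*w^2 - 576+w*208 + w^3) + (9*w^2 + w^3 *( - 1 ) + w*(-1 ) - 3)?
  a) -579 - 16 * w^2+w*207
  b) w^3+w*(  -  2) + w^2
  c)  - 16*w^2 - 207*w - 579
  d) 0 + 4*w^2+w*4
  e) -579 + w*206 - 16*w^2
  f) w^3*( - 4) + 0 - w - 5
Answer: a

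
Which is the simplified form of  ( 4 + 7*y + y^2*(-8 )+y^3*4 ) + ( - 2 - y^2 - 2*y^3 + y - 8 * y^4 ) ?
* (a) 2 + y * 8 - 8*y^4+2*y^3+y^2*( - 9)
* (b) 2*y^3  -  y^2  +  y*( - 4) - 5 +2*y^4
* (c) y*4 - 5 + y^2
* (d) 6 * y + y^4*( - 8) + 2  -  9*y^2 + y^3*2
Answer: a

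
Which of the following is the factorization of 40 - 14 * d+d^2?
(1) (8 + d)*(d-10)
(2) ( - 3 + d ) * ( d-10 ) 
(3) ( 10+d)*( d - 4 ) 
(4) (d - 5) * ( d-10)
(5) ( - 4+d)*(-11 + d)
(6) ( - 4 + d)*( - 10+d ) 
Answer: 6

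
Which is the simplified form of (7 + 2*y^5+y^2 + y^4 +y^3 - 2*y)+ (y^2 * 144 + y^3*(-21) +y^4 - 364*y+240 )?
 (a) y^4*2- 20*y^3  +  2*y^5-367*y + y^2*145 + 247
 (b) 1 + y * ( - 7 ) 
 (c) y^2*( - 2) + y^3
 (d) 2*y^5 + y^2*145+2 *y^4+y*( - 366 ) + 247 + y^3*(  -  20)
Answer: d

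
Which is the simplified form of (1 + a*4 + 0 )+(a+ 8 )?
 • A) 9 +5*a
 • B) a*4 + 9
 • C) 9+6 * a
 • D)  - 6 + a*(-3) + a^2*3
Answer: A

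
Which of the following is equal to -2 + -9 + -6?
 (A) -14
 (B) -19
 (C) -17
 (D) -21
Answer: C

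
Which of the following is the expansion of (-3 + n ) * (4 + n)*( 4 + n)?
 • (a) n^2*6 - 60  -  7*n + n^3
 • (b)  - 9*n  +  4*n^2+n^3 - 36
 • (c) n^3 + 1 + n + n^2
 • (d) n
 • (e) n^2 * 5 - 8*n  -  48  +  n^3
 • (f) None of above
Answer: e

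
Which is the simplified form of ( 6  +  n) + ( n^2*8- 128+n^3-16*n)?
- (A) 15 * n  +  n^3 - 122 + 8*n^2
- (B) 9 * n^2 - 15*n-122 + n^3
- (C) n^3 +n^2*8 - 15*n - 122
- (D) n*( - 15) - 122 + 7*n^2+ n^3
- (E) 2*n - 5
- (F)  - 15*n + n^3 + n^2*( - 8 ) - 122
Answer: C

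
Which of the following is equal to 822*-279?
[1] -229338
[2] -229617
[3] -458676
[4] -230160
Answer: 1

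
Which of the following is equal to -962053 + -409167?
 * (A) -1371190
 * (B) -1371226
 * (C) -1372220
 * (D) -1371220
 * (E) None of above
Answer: D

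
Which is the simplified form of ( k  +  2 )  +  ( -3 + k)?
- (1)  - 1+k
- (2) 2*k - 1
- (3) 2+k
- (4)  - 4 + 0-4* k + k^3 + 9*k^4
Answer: 2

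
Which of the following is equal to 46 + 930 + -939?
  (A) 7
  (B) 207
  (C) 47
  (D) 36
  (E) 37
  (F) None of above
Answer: E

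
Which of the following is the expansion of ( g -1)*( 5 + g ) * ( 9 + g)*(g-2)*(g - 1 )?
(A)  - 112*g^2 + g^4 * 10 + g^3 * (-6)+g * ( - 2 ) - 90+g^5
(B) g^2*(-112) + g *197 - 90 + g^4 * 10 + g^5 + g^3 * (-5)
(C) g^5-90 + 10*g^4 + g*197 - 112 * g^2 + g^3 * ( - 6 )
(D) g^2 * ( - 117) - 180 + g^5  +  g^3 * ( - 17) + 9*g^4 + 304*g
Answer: C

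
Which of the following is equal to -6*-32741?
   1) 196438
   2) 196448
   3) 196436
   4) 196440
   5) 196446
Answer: 5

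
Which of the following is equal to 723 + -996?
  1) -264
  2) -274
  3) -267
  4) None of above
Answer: 4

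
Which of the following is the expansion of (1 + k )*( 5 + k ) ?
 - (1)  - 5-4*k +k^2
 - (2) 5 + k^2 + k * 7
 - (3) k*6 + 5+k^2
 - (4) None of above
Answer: 3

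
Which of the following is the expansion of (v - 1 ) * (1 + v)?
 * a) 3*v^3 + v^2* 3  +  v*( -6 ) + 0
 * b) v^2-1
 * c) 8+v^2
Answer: b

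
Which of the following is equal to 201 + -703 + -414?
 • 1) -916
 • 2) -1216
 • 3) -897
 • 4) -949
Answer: 1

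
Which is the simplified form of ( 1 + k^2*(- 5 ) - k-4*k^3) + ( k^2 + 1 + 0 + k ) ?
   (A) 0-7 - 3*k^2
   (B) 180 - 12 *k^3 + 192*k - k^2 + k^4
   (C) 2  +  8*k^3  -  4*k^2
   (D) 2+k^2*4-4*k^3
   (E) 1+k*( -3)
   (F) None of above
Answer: F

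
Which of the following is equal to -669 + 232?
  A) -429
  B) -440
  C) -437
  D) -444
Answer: C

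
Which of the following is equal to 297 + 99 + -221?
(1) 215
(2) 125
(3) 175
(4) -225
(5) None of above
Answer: 3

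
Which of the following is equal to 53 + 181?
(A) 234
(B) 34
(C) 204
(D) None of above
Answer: A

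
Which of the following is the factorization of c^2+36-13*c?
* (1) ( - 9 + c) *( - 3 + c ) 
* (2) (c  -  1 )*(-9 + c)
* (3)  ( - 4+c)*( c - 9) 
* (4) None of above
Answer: 3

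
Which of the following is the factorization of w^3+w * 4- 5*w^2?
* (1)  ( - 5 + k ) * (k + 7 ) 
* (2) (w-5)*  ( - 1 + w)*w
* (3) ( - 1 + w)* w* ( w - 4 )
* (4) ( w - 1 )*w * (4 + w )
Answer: 3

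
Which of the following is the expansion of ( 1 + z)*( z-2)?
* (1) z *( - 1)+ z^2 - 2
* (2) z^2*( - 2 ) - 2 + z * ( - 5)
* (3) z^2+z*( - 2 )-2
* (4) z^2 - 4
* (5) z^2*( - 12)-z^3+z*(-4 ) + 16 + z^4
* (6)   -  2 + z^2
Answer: 1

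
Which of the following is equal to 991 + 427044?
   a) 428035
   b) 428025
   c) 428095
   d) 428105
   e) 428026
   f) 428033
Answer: a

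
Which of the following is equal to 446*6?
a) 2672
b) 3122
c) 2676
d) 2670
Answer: c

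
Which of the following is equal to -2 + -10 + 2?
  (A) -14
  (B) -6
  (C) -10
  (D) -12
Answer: C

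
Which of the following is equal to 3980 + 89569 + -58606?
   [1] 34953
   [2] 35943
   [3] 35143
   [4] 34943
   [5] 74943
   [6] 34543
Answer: 4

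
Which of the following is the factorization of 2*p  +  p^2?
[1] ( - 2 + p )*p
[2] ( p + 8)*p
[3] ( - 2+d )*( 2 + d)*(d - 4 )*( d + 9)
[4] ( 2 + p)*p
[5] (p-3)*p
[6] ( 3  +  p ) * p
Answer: 4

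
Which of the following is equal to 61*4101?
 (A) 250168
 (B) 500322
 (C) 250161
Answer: C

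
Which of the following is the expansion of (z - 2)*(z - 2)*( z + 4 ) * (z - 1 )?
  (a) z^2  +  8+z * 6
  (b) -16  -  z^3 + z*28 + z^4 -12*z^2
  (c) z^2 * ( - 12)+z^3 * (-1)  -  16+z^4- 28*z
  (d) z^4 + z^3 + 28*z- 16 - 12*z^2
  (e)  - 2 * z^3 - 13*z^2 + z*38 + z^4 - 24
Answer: b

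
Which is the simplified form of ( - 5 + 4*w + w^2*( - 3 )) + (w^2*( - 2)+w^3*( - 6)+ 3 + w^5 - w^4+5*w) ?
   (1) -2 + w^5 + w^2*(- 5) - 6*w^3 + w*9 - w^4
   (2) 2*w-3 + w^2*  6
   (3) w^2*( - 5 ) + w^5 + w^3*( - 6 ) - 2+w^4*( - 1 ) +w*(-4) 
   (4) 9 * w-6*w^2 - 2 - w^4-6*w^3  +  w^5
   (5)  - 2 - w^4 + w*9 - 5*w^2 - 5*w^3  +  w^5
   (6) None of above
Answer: 1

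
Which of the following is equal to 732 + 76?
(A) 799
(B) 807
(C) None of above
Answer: C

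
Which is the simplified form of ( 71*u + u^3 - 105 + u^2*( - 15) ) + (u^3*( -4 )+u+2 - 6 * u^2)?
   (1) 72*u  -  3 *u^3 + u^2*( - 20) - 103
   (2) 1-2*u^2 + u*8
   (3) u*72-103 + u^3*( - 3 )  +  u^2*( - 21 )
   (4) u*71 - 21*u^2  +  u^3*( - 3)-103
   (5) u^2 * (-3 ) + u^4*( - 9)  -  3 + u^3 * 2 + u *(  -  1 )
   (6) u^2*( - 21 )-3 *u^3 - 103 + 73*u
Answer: 3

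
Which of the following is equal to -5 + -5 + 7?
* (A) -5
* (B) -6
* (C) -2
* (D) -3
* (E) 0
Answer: D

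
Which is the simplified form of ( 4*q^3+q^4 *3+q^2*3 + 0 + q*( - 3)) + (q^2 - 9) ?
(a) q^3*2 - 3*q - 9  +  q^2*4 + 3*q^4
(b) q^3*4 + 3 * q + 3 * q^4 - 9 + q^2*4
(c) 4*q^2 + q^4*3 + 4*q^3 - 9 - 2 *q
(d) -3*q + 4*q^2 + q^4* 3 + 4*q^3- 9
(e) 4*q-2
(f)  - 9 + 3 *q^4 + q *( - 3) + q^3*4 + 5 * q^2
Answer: d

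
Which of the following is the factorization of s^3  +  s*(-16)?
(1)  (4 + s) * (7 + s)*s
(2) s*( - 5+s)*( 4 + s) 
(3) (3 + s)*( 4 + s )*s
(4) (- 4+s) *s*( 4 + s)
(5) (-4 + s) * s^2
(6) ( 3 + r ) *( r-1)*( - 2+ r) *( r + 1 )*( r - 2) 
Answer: 4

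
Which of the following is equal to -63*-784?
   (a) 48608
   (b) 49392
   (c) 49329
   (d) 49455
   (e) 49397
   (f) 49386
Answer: b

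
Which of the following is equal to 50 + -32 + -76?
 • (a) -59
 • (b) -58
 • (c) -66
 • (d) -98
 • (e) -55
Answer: b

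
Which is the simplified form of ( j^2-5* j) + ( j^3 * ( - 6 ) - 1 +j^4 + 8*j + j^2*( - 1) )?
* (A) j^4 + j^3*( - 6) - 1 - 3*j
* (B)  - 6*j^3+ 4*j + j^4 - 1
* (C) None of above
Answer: C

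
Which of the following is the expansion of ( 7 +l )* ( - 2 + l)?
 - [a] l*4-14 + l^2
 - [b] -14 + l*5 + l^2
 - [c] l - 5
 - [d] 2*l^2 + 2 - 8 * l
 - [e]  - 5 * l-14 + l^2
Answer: b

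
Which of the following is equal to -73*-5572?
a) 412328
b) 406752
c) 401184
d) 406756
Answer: d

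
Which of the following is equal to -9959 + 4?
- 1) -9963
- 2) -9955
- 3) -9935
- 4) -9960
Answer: 2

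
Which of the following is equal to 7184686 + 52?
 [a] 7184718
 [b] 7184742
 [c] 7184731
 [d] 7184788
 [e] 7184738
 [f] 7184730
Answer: e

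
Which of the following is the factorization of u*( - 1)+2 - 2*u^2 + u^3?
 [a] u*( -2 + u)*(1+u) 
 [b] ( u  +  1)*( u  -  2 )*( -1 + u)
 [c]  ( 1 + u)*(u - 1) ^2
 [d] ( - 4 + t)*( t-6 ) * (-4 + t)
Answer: b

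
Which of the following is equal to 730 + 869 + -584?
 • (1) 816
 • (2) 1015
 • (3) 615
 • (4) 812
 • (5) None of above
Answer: 2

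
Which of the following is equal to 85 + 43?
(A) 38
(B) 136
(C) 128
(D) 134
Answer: C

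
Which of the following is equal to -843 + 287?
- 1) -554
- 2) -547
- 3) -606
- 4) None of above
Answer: 4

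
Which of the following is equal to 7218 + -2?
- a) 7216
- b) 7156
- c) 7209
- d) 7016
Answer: a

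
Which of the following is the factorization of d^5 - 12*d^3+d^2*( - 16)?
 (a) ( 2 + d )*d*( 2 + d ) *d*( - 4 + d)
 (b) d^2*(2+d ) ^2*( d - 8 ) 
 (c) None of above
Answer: a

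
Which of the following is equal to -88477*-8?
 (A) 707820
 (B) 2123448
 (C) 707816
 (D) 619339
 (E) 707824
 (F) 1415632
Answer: C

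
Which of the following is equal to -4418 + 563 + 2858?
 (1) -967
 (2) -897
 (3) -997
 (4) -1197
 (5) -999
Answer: 3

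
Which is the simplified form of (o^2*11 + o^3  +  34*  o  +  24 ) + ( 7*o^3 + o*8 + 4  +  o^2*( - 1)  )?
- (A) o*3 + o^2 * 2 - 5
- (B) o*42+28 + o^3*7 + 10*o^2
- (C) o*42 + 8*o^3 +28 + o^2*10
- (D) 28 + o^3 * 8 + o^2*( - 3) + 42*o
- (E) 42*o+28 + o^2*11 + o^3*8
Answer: C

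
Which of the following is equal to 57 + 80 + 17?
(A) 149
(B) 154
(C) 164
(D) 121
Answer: B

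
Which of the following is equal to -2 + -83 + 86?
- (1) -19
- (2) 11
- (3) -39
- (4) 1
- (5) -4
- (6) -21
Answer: 4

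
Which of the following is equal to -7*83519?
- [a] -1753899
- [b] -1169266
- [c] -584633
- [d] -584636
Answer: c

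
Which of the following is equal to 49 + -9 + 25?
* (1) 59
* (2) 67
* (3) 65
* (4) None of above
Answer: 3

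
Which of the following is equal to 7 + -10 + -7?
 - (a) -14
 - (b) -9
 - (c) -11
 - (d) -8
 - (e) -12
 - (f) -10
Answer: f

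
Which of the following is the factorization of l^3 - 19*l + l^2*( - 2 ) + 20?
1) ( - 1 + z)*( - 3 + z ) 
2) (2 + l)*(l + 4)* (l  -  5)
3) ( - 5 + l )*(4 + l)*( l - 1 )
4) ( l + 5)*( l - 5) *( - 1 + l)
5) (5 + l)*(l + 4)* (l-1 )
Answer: 3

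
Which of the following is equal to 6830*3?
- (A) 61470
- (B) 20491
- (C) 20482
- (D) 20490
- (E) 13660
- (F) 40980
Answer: D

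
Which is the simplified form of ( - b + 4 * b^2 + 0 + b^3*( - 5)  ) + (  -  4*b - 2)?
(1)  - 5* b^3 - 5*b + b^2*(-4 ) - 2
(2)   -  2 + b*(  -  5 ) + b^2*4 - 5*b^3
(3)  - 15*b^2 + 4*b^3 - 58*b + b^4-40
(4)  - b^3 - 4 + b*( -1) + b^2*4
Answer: 2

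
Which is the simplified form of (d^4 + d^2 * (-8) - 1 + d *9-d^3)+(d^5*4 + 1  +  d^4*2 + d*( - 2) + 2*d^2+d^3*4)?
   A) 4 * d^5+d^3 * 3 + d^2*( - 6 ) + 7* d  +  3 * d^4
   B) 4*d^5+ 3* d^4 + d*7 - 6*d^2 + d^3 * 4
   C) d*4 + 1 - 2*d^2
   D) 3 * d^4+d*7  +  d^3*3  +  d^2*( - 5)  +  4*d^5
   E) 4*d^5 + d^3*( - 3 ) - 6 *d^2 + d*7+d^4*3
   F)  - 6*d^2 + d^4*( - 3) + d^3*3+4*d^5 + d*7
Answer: A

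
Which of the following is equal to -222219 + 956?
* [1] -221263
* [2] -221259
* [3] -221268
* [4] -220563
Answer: 1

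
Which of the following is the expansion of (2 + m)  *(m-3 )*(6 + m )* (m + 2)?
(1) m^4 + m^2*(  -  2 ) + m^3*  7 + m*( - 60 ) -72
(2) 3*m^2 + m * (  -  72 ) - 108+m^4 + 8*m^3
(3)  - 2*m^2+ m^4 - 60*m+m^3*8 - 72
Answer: 1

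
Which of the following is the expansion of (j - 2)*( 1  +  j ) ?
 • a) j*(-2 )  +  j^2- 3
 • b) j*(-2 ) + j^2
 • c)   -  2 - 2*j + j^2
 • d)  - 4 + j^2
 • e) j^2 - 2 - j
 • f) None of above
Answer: e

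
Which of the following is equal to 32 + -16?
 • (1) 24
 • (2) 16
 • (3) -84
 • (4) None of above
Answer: 2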